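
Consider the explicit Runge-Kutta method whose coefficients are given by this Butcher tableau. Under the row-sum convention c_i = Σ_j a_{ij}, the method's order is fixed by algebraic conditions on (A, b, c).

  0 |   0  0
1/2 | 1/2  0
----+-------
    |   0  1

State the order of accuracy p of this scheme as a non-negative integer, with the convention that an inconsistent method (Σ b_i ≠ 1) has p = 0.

2

b = (0, 1)
c = (0, 1/2)
Σ b_i: 1·1 = 1 ✓
b·c: 1·1/2 = 1/2 ✓; 2 stages ⇒ order 2.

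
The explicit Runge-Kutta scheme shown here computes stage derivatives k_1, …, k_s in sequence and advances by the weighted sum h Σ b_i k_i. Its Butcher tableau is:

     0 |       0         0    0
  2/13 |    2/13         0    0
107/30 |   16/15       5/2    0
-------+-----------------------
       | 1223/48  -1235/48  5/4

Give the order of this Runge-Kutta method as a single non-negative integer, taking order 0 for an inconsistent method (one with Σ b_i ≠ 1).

2

b = (1223/48, -1235/48, 5/4)
c = (0, 2/13, 107/30)
Ac = (0, 0, 5/13)
Σ b_i: 1223/48·1 + (-1235/48)·1 + 5/4·1 = 1 ✓
b·c: (-1235/48)·2/13 + 5/4·107/30 = 1/2 ✓
b·c²: (-1235/48)·4/169 + 5/4·11449/900 = 143137/9360 ≠ 1/3 ⇒ order 2.
b·Ac: 5/4·5/13 = 25/52 ≠ 1/6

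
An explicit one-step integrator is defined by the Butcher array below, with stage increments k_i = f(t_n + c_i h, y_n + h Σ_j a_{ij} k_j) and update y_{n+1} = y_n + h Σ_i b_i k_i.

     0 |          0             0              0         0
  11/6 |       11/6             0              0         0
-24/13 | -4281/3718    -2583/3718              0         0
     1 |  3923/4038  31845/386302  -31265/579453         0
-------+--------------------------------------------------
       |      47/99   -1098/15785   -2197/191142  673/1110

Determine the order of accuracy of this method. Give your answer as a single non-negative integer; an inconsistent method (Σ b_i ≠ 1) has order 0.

b = (47/99, -1098/15785, -2197/191142, 673/1110)
c = (0, 11/6, -24/13, 1)
Ac = (0, 0, -861/676, 675/2692)
Σ b_i: 47/99·1 + (-1098/15785)·1 + (-2197/191142)·1 + 673/1110·1 = 1 ✓
b·c: (-1098/15785)·11/6 + (-2197/191142)·(-24/13) + 673/1110·1 = 1/2 ✓
b·c²: (-1098/15785)·121/36 + (-2197/191142)·576/169 + 673/1110·1 = 1/3 ✓
b·Ac: (-2197/191142)·(-861/676) + 673/1110·675/2692 = 1/6 ✓
b·c³: (-1098/15785)·1331/216 + (-2197/191142)·(-13824/2197) + 673/1110·1 = 1/4 ✓
b·(c∘Ac): (-2197/191142)·5166/2197 + 673/1110·675/2692 = 1/8 ✓
b·Ac²: (-2197/191142)·(-3157/1352) + 673/1110·1505/16152 = 1/12 ✓
b·A²c: 673/1110·185/2692 = 1/24 ✓; 4 stages ⇒ order 4.

4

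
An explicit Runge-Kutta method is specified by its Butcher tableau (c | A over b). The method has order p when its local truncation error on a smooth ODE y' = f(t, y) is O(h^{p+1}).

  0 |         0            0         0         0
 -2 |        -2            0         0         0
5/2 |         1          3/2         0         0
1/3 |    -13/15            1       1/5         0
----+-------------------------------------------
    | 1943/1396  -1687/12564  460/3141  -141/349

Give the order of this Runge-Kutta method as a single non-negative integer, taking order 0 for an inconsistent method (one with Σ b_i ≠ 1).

3

b = (1943/1396, -1687/12564, 460/3141, -141/349)
c = (0, -2, 5/2, 1/3)
Ac = (0, 0, -3, -3/2)
Σ b_i: 1943/1396·1 + (-1687/12564)·1 + 460/3141·1 + (-141/349)·1 = 1 ✓
b·c: (-1687/12564)·(-2) + 460/3141·5/2 + (-141/349)·1/3 = 1/2 ✓
b·c²: (-1687/12564)·4 + 460/3141·25/4 + (-141/349)·1/9 = 1/3 ✓
b·Ac: 460/3141·(-3) + (-141/349)·(-3/2) = 1/6 ✓
b·c³: (-1687/12564)·(-8) + 460/3141·125/8 + (-141/349)·1/27 = 21029/6282 ≠ 1/4 ⇒ order 3.
b·(c∘Ac): 460/3141·(-15/2) + (-141/349)·(-1/2) = -1877/2094 ≠ 1/8
b·Ac²: 460/3141·6 + (-141/349)·21/4 = -5203/4188 ≠ 1/12
b·A²c: (-141/349)·(-3/5) = 423/1745 ≠ 1/24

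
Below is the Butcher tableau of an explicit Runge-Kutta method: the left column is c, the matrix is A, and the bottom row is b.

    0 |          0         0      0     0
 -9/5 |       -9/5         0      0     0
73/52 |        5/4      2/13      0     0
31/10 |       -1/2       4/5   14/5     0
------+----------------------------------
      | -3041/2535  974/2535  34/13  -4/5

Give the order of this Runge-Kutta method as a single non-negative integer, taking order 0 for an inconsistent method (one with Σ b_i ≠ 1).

b = (-3041/2535, 974/2535, 34/13, -4/5)
c = (0, -9/5, 73/52, 31/10)
Ac = (0, 0, -18/65, 1619/650)
Σ b_i: (-3041/2535)·1 + 974/2535·1 + 34/13·1 + (-4/5)·1 = 1 ✓
b·c: 974/2535·(-9/5) + 34/13·73/52 + (-4/5)·31/10 = 1/2 ✓
b·c²: 974/2535·81/25 + 34/13·5329/2704 + (-4/5)·961/100 = -2831419/2197000 ≠ 1/3 ⇒ order 2.
b·Ac: 34/13·(-18/65) + (-4/5)·1619/650 = -57394/21125 ≠ 1/6

2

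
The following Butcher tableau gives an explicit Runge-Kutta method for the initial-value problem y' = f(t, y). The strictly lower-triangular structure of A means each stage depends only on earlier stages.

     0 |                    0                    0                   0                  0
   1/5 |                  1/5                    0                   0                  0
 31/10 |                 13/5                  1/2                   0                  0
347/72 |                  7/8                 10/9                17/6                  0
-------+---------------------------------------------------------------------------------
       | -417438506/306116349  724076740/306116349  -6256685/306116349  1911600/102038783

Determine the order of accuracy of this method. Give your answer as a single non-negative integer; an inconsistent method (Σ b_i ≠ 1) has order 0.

b = (-417438506/306116349, 724076740/306116349, -6256685/306116349, 1911600/102038783)
c = (0, 1/5, 31/10, 347/72)
Ac = (0, 0, 1/10, 1621/180)
Σ b_i: (-417438506/306116349)·1 + 724076740/306116349·1 + (-6256685/306116349)·1 + 1911600/102038783·1 = 1 ✓
b·c: 724076740/306116349·1/5 + (-6256685/306116349)·31/10 + 1911600/102038783·347/72 = 1/2 ✓
b·c²: 724076740/306116349·1/25 + (-6256685/306116349)·961/100 + 1911600/102038783·120409/5184 = 1/3 ✓
b·Ac: (-6256685/306116349)·1/10 + 1911600/102038783·1621/180 = 1/6 ✓
b·c³: 724076740/306116349·1/125 + (-6256685/306116349)·29791/1000 + 1911600/102038783·41781923/373248 = 1107267717229/734679237600 ≠ 1/4 ⇒ order 3.
b·(c∘Ac): (-6256685/306116349)·31/100 + 1911600/102038783·562487/12960 = 4939218503/6122326980 ≠ 1/8
b·Ac²: (-6256685/306116349)·1/50 + 1911600/102038783·49091/1800 = 1562787923/3061163490 ≠ 1/12
b·A²c: 1911600/102038783·17/60 = 541620/102038783 ≠ 1/24

3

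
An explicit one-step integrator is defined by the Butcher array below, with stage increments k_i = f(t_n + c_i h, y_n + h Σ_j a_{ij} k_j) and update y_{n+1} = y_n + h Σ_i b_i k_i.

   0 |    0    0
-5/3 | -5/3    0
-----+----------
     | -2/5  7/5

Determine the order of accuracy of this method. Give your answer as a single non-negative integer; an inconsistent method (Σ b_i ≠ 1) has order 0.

b = (-2/5, 7/5)
c = (0, -5/3)
Σ b_i: (-2/5)·1 + 7/5·1 = 1 ✓
b·c: 7/5·(-5/3) = -7/3 ≠ 1/2 ⇒ order 1.

1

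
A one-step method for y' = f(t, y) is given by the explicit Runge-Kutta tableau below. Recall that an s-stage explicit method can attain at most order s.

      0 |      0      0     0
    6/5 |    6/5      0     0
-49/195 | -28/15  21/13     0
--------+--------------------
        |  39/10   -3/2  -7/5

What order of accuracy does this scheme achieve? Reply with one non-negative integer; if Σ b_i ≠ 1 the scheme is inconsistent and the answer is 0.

1

b = (39/10, -3/2, -7/5)
c = (0, 6/5, -49/195)
Ac = (0, 0, 126/65)
Σ b_i: 39/10·1 + (-3/2)·1 + (-7/5)·1 = 1 ✓
b·c: (-3/2)·6/5 + (-7/5)·(-49/195) = -1412/975 ≠ 1/2 ⇒ order 1.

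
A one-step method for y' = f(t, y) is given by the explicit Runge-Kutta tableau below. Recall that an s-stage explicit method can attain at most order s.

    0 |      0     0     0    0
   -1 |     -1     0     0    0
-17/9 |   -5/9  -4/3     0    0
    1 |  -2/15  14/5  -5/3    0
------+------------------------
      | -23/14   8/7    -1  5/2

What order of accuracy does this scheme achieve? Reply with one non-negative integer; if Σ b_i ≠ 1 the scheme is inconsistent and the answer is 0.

b = (-23/14, 8/7, -1, 5/2)
c = (0, -1, -17/9, 1)
Ac = (0, 0, 4/3, 47/135)
Σ b_i: (-23/14)·1 + 8/7·1 + (-1)·1 + 5/2·1 = 1 ✓
b·c: 8/7·(-1) + (-1)·(-17/9) + 5/2·1 = 409/126 ≠ 1/2 ⇒ order 1.

1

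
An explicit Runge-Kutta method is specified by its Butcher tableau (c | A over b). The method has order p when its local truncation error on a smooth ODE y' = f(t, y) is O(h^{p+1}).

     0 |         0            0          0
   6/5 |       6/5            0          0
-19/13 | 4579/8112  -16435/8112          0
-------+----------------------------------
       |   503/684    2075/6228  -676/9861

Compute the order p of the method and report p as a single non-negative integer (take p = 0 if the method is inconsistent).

b = (503/684, 2075/6228, -676/9861)
c = (0, 6/5, -19/13)
Ac = (0, 0, -3287/1352)
Σ b_i: 503/684·1 + 2075/6228·1 + (-676/9861)·1 = 1 ✓
b·c: 2075/6228·6/5 + (-676/9861)·(-19/13) = 1/2 ✓
b·c²: 2075/6228·36/25 + (-676/9861)·361/169 = 1/3 ✓
b·Ac: (-676/9861)·(-3287/1352) = 1/6 ✓; 3 stages ⇒ order 3.

3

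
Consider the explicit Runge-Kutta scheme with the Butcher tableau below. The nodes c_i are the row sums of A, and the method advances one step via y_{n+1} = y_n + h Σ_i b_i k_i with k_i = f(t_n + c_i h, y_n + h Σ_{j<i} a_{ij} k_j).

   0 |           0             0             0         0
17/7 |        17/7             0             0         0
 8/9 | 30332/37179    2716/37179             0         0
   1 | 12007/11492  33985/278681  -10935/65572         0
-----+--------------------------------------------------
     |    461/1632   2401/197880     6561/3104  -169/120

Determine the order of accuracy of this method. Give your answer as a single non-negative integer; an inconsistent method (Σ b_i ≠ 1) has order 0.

b = (461/1632, 2401/197880, 6561/3104, -169/120)
c = (0, 17/7, 8/9, 1)
Ac = (0, 0, 388/2187, 25/169)
Σ b_i: 461/1632·1 + 2401/197880·1 + 6561/3104·1 + (-169/120)·1 = 1 ✓
b·c: 2401/197880·17/7 + 6561/3104·8/9 + (-169/120)·1 = 1/2 ✓
b·c²: 2401/197880·289/49 + 6561/3104·64/81 + (-169/120)·1 = 1/3 ✓
b·Ac: 6561/3104·388/2187 + (-169/120)·25/169 = 1/6 ✓
b·c³: 2401/197880·4913/343 + 6561/3104·512/729 + (-169/120)·1 = 1/4 ✓
b·(c∘Ac): 6561/3104·3104/19683 + (-169/120)·25/169 = 1/8 ✓
b·Ac²: 6561/3104·6596/15309 + (-169/120)·695/1183 = 1/12 ✓
b·A²c: (-169/120)·(-5/169) = 1/24 ✓; 4 stages ⇒ order 4.

4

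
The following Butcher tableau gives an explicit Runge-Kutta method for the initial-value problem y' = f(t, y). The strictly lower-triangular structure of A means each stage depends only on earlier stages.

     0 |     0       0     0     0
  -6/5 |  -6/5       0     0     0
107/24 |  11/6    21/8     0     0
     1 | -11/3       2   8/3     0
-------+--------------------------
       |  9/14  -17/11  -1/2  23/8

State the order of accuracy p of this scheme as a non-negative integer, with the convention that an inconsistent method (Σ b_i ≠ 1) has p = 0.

b = (9/14, -17/11, -1/2, 23/8)
c = (0, -6/5, 107/24, 1)
Ac = (0, 0, -63/20, 427/45)
Σ b_i: 9/14·1 + (-17/11)·1 + (-1/2)·1 + 23/8·1 = 907/616 ≠ 1 ⇒ order 0.

0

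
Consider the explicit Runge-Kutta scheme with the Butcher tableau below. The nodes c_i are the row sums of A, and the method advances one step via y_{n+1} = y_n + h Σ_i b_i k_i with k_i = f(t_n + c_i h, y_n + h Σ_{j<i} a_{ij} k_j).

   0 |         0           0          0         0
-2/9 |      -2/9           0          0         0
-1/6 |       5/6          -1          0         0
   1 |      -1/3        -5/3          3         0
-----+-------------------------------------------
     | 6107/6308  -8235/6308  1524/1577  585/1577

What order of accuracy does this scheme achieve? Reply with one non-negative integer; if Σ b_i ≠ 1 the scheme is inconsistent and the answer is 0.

3

b = (6107/6308, -8235/6308, 1524/1577, 585/1577)
c = (0, -2/9, -1/6, 1)
Ac = (0, 0, 2/9, -7/54)
Σ b_i: 6107/6308·1 + (-8235/6308)·1 + 1524/1577·1 + 585/1577·1 = 1 ✓
b·c: (-8235/6308)·(-2/9) + 1524/1577·(-1/6) + 585/1577·1 = 1/2 ✓
b·c²: (-8235/6308)·4/81 + 1524/1577·1/36 + 585/1577·1 = 1/3 ✓
b·Ac: 1524/1577·2/9 + 585/1577·(-7/54) = 1/6 ✓
b·c³: (-8235/6308)·(-8/729) + 1524/1577·(-1/216) + 585/1577·1 = 32429/85158 ≠ 1/4 ⇒ order 3.
b·(c∘Ac): 1524/1577·(-1/27) + 585/1577·(-7/54) = -2381/28386 ≠ 1/8
b·Ac²: 1524/1577·(-4/81) + 585/1577·1/972 = -8063/170316 ≠ 1/12
b·A²c: 585/1577·2/3 = 390/1577 ≠ 1/24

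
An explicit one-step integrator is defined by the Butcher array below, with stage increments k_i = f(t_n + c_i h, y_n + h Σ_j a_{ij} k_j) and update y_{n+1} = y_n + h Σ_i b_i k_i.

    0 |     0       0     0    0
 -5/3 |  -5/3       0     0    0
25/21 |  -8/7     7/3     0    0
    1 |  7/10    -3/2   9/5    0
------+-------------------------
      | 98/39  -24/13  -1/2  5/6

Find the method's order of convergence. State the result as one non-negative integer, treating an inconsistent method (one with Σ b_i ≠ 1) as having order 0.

1

b = (98/39, -24/13, -1/2, 5/6)
c = (0, -5/3, 25/21, 1)
Ac = (0, 0, -35/9, 65/14)
Σ b_i: 98/39·1 + (-24/13)·1 + (-1/2)·1 + 5/6·1 = 1 ✓
b·c: (-24/13)·(-5/3) + (-1/2)·25/21 + 5/6·1 = 905/273 ≠ 1/2 ⇒ order 1.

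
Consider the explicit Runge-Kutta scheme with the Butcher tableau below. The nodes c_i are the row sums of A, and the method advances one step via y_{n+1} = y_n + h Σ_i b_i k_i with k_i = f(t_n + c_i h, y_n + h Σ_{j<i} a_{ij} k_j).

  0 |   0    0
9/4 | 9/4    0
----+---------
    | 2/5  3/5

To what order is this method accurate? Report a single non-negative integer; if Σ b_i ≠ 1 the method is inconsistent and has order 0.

b = (2/5, 3/5)
c = (0, 9/4)
Σ b_i: 2/5·1 + 3/5·1 = 1 ✓
b·c: 3/5·9/4 = 27/20 ≠ 1/2 ⇒ order 1.

1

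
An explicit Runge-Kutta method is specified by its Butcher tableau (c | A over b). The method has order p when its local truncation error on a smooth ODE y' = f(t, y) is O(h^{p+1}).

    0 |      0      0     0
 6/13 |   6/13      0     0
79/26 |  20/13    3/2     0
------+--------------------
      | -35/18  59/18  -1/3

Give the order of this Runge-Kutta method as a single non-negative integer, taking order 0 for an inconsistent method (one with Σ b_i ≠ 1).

b = (-35/18, 59/18, -1/3)
c = (0, 6/13, 79/26)
Ac = (0, 0, 9/13)
Σ b_i: (-35/18)·1 + 59/18·1 + (-1/3)·1 = 1 ✓
b·c: 59/18·6/13 + (-1/3)·79/26 = 1/2 ✓
b·c²: 59/18·36/169 + (-1/3)·6241/676 = -4825/2028 ≠ 1/3 ⇒ order 2.
b·Ac: (-1/3)·9/13 = -3/13 ≠ 1/6

2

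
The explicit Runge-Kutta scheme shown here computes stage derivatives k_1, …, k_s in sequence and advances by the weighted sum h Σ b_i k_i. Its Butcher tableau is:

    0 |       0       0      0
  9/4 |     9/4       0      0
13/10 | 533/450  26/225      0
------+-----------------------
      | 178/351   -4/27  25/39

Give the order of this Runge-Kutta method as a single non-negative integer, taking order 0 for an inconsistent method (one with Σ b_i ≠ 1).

3

b = (178/351, -4/27, 25/39)
c = (0, 9/4, 13/10)
Ac = (0, 0, 13/50)
Σ b_i: 178/351·1 + (-4/27)·1 + 25/39·1 = 1 ✓
b·c: (-4/27)·9/4 + 25/39·13/10 = 1/2 ✓
b·c²: (-4/27)·81/16 + 25/39·169/100 = 1/3 ✓
b·Ac: 25/39·13/50 = 1/6 ✓; 3 stages ⇒ order 3.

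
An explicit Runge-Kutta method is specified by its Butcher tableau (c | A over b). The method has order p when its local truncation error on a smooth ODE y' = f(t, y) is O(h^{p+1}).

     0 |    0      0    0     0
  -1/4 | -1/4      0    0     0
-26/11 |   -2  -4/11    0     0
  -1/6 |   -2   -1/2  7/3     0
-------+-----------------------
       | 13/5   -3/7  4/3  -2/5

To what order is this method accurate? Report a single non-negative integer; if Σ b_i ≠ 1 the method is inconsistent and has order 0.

b = (13/5, -3/7, 4/3, -2/5)
c = (0, -1/4, -26/11, -1/6)
Ac = (0, 0, 1/11, -1423/264)
Σ b_i: 13/5·1 + (-3/7)·1 + 4/3·1 + (-2/5)·1 = 326/105 ≠ 1 ⇒ order 0.

0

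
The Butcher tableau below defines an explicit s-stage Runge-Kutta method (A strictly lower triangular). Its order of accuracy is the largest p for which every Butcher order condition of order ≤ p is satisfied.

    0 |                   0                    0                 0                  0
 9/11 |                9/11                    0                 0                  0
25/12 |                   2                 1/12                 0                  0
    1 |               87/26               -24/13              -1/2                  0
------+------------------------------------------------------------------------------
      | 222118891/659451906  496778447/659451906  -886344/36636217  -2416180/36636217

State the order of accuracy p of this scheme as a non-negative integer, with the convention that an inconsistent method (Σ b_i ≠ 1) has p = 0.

b = (222118891/659451906, 496778447/659451906, -886344/36636217, -2416180/36636217)
c = (0, 9/11, 25/12, 1)
Ac = (0, 0, 3/44, -8759/3432)
Σ b_i: 222118891/659451906·1 + 496778447/659451906·1 + (-886344/36636217)·1 + (-2416180/36636217)·1 = 1 ✓
b·c: 496778447/659451906·9/11 + (-886344/36636217)·25/12 + (-2416180/36636217)·1 = 1/2 ✓
b·c²: 496778447/659451906·81/121 + (-886344/36636217)·625/144 + (-2416180/36636217)·1 = 1/3 ✓
b·Ac: (-886344/36636217)·3/44 + (-2416180/36636217)·(-8759/3432) = 1/6 ✓
b·c³: 496778447/659451906·729/1331 + (-886344/36636217)·15625/1728 + (-2416180/36636217)·1 = 337347257/2637807624 ≠ 1/4 ⇒ order 3.
b·(c∘Ac): (-886344/36636217)·25/176 + (-2416180/36636217)·(-8759/3432) = 199338730/1208995161 ≠ 1/8
b·Ac²: (-886344/36636217)·27/484 + (-2416180/36636217)·(-1542997/453024) = 6478599311/29015883864 ≠ 1/12
b·A²c: (-2416180/36636217)·(-3/88) = 1812135/805996774 ≠ 1/24

3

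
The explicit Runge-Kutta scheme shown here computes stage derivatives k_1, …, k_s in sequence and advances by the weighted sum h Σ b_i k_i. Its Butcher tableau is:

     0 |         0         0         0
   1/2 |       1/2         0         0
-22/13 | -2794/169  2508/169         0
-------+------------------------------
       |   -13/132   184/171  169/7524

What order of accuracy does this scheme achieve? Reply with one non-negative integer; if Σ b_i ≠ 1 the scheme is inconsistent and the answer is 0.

3

b = (-13/132, 184/171, 169/7524)
c = (0, 1/2, -22/13)
Ac = (0, 0, 1254/169)
Σ b_i: (-13/132)·1 + 184/171·1 + 169/7524·1 = 1 ✓
b·c: 184/171·1/2 + 169/7524·(-22/13) = 1/2 ✓
b·c²: 184/171·1/4 + 169/7524·484/169 = 1/3 ✓
b·Ac: 169/7524·1254/169 = 1/6 ✓; 3 stages ⇒ order 3.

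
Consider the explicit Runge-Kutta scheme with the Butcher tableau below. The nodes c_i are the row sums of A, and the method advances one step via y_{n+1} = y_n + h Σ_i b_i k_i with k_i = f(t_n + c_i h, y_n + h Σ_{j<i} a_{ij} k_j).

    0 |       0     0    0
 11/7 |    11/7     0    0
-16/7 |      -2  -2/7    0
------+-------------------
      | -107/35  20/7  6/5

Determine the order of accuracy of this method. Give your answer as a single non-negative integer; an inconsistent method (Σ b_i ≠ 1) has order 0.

1

b = (-107/35, 20/7, 6/5)
c = (0, 11/7, -16/7)
Ac = (0, 0, -22/49)
Σ b_i: (-107/35)·1 + 20/7·1 + 6/5·1 = 1 ✓
b·c: 20/7·11/7 + 6/5·(-16/7) = 428/245 ≠ 1/2 ⇒ order 1.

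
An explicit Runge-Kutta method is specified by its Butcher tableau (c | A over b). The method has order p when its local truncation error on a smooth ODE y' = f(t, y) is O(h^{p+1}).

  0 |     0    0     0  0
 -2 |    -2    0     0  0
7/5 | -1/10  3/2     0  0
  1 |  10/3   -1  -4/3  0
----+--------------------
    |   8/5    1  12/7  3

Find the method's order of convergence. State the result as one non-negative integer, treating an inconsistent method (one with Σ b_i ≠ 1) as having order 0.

b = (8/5, 1, 12/7, 3)
c = (0, -2, 7/5, 1)
Ac = (0, 0, -3, 2/15)
Σ b_i: 8/5·1 + 1·1 + 12/7·1 + 3·1 = 256/35 ≠ 1 ⇒ order 0.

0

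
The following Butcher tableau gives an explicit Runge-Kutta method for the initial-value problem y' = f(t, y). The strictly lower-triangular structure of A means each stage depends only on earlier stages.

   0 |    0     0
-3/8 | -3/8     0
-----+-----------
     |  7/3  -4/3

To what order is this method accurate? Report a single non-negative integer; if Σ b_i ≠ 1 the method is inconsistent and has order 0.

2

b = (7/3, -4/3)
c = (0, -3/8)
Σ b_i: 7/3·1 + (-4/3)·1 = 1 ✓
b·c: (-4/3)·(-3/8) = 1/2 ✓; 2 stages ⇒ order 2.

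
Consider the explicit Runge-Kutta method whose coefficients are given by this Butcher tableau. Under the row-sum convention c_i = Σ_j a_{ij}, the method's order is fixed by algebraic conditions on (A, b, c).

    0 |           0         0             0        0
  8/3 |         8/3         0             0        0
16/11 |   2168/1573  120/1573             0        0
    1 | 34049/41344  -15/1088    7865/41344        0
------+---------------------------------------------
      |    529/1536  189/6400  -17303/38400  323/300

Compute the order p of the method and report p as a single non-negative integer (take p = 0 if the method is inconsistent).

4

b = (529/1536, 189/6400, -17303/38400, 323/300)
c = (0, 8/3, 16/11, 1)
Ac = (0, 0, 320/1573, 155/646)
Σ b_i: 529/1536·1 + 189/6400·1 + (-17303/38400)·1 + 323/300·1 = 1 ✓
b·c: 189/6400·8/3 + (-17303/38400)·16/11 + 323/300·1 = 1/2 ✓
b·c²: 189/6400·64/9 + (-17303/38400)·256/121 + 323/300·1 = 1/3 ✓
b·Ac: (-17303/38400)·320/1573 + 323/300·155/646 = 1/6 ✓
b·c³: 189/6400·512/27 + (-17303/38400)·4096/1331 + 323/300·1 = 1/4 ✓
b·(c∘Ac): (-17303/38400)·5120/17303 + 323/300·155/646 = 1/8 ✓
b·Ac²: (-17303/38400)·2560/4719 + 323/300·295/969 = 1/12 ✓
b·A²c: 323/300·25/646 = 1/24 ✓; 4 stages ⇒ order 4.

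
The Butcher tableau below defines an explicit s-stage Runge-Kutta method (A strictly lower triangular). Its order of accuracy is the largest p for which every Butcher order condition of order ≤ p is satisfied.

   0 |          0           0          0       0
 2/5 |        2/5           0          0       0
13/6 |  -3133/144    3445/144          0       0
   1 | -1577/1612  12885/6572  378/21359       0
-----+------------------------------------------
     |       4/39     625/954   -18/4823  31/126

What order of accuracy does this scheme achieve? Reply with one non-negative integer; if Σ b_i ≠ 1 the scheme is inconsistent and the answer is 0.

b = (4/39, 625/954, -18/4823, 31/126)
c = (0, 2/5, 13/6, 1)
Ac = (0, 0, 689/72, 51/62)
Σ b_i: 4/39·1 + 625/954·1 + (-18/4823)·1 + 31/126·1 = 1 ✓
b·c: 625/954·2/5 + (-18/4823)·13/6 + 31/126·1 = 1/2 ✓
b·c²: 625/954·4/25 + (-18/4823)·169/36 + 31/126·1 = 1/3 ✓
b·Ac: (-18/4823)·689/72 + 31/126·51/62 = 1/6 ✓
b·c³: 625/954·8/125 + (-18/4823)·2197/216 + 31/126·1 = 1/4 ✓
b·(c∘Ac): (-18/4823)·8957/432 + 31/126·51/62 = 1/8 ✓
b·Ac²: (-18/4823)·689/180 + 31/126·123/310 = 1/12 ✓
b·A²c: 31/126·21/124 = 1/24 ✓; 4 stages ⇒ order 4.

4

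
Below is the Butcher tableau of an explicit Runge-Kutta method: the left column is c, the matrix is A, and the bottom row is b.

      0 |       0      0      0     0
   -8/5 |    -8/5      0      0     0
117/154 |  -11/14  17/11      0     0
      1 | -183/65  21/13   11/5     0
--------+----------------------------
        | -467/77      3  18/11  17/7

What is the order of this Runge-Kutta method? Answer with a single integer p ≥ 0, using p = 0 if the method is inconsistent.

1

b = (-467/77, 3, 18/11, 17/7)
c = (0, -8/5, 117/154, 1)
Ac = (0, 0, -136/55, -831/910)
Σ b_i: (-467/77)·1 + 3·1 + 18/11·1 + 17/7·1 = 1 ✓
b·c: 3·(-8/5) + 18/11·117/154 + 17/7·1 = -4778/4235 ≠ 1/2 ⇒ order 1.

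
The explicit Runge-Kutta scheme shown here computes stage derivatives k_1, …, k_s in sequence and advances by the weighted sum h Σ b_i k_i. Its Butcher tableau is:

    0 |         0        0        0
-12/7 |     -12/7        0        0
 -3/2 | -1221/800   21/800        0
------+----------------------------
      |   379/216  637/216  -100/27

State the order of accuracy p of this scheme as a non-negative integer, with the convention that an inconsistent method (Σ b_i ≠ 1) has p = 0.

b = (379/216, 637/216, -100/27)
c = (0, -12/7, -3/2)
Ac = (0, 0, -9/200)
Σ b_i: 379/216·1 + 637/216·1 + (-100/27)·1 = 1 ✓
b·c: 637/216·(-12/7) + (-100/27)·(-3/2) = 1/2 ✓
b·c²: 637/216·144/49 + (-100/27)·9/4 = 1/3 ✓
b·Ac: (-100/27)·(-9/200) = 1/6 ✓; 3 stages ⇒ order 3.

3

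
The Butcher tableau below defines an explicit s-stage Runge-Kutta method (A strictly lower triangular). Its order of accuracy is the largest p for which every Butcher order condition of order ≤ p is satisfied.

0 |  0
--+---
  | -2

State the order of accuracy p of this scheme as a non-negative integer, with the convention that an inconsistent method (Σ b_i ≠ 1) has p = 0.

b = (-2)
c = (0)
Σ b_i: (-2)·1 = -2 ≠ 1 ⇒ order 0.

0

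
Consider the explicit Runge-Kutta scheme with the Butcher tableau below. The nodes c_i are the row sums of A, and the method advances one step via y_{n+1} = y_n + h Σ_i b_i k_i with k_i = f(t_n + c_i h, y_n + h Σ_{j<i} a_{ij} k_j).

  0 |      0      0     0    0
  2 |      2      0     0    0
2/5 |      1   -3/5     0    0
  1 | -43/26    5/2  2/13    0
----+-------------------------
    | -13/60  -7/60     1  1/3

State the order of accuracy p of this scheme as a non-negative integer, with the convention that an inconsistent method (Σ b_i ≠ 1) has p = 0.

b = (-13/60, -7/60, 1, 1/3)
c = (0, 2, 2/5, 1)
Ac = (0, 0, -6/5, 329/65)
Σ b_i: (-13/60)·1 + (-7/60)·1 + 1·1 + 1/3·1 = 1 ✓
b·c: (-7/60)·2 + 1·2/5 + 1/3·1 = 1/2 ✓
b·c²: (-7/60)·4 + 1·4/25 + 1/3·1 = 2/75 ≠ 1/3 ⇒ order 2.
b·Ac: 1·(-6/5) + 1/3·329/65 = 19/39 ≠ 1/6

2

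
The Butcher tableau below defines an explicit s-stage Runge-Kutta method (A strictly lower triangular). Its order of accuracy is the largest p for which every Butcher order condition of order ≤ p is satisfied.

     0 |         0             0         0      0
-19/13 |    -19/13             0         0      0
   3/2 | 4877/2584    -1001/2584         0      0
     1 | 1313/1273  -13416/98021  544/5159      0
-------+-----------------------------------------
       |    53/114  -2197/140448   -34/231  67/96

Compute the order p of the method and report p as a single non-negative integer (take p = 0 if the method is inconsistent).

4

b = (53/114, -2197/140448, -34/231, 67/96)
c = (0, -19/13, 3/2, 1)
Ac = (0, 0, 77/136, 24/67)
Σ b_i: 53/114·1 + (-2197/140448)·1 + (-34/231)·1 + 67/96·1 = 1 ✓
b·c: (-2197/140448)·(-19/13) + (-34/231)·3/2 + 67/96·1 = 1/2 ✓
b·c²: (-2197/140448)·361/169 + (-34/231)·9/4 + 67/96·1 = 1/3 ✓
b·Ac: (-34/231)·77/136 + 67/96·24/67 = 1/6 ✓
b·c³: (-2197/140448)·(-6859/2197) + (-34/231)·27/8 + 67/96·1 = 1/4 ✓
b·(c∘Ac): (-34/231)·231/272 + 67/96·24/67 = 1/8 ✓
b·Ac²: (-34/231)·(-1463/1768) + 67/96·(-48/871) = 1/12 ✓
b·A²c: 67/96·4/67 = 1/24 ✓; 4 stages ⇒ order 4.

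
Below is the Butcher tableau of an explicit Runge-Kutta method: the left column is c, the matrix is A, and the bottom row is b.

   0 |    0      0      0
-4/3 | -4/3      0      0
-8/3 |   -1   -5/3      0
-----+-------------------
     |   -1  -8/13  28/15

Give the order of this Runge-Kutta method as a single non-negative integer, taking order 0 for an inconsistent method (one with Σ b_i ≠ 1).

b = (-1, -8/13, 28/15)
c = (0, -4/3, -8/3)
Ac = (0, 0, 20/9)
Σ b_i: (-1)·1 + (-8/13)·1 + 28/15·1 = 49/195 ≠ 1 ⇒ order 0.

0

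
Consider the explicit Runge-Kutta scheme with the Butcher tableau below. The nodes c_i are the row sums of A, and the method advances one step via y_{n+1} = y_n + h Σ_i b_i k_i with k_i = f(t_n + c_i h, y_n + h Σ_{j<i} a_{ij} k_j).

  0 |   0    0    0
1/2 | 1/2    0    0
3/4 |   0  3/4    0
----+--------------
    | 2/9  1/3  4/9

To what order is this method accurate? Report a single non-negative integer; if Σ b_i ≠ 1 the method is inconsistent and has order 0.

b = (2/9, 1/3, 4/9)
c = (0, 1/2, 3/4)
Ac = (0, 0, 3/8)
Σ b_i: 2/9·1 + 1/3·1 + 4/9·1 = 1 ✓
b·c: 1/3·1/2 + 4/9·3/4 = 1/2 ✓
b·c²: 1/3·1/4 + 4/9·9/16 = 1/3 ✓
b·Ac: 4/9·3/8 = 1/6 ✓; 3 stages ⇒ order 3.

3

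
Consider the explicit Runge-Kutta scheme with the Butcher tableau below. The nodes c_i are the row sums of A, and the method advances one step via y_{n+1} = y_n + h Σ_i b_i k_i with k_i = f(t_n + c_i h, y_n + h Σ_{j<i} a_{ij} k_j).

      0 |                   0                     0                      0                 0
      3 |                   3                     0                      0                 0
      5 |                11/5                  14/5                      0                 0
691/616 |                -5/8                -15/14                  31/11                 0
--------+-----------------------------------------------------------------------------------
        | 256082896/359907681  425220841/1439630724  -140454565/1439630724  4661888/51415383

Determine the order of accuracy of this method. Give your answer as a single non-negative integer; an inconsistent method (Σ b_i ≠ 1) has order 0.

3

b = (256082896/359907681, 425220841/1439630724, -140454565/1439630724, 4661888/51415383)
c = (0, 3, 5, 691/616)
Ac = (0, 0, 42/5, 1675/154)
Σ b_i: 256082896/359907681·1 + 425220841/1439630724·1 + (-140454565/1439630724)·1 + 4661888/51415383·1 = 1 ✓
b·c: 425220841/1439630724·3 + (-140454565/1439630724)·5 + 4661888/51415383·691/616 = 1/2 ✓
b·c²: 425220841/1439630724·9 + (-140454565/1439630724)·25 + 4661888/51415383·477481/379456 = 1/3 ✓
b·Ac: (-140454565/1439630724)·42/5 + 4661888/51415383·1675/154 = 1/6 ✓
b·c³: 425220841/1439630724·27 + (-140454565/1439630724)·125 + 4661888/51415383·329939371/233744896 = -151217888911/36950521916 ≠ 1/4 ⇒ order 3.
b·(c∘Ac): (-140454565/1439630724)·42 + 4661888/51415383·1157425/94864 = -2153237465/719815362 ≠ 1/8
b·Ac²: (-140454565/1439630724)·126/5 + 4661888/51415383·9365/154 = 314176343/102830766 ≠ 1/12
b·A²c: 4661888/51415383·1302/55 = 183932672/85692305 ≠ 1/24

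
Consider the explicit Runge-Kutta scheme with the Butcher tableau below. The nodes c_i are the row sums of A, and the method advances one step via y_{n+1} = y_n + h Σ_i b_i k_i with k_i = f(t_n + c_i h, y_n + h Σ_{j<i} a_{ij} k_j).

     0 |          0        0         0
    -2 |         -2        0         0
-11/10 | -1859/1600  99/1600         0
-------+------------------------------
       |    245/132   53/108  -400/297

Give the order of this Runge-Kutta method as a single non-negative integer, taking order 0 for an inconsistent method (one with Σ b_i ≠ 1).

b = (245/132, 53/108, -400/297)
c = (0, -2, -11/10)
Ac = (0, 0, -99/800)
Σ b_i: 245/132·1 + 53/108·1 + (-400/297)·1 = 1 ✓
b·c: 53/108·(-2) + (-400/297)·(-11/10) = 1/2 ✓
b·c²: 53/108·4 + (-400/297)·121/100 = 1/3 ✓
b·Ac: (-400/297)·(-99/800) = 1/6 ✓; 3 stages ⇒ order 3.

3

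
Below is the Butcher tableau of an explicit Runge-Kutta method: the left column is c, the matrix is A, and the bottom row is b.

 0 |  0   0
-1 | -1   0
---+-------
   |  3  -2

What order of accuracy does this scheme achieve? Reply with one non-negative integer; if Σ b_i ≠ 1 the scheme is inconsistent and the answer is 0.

b = (3, -2)
c = (0, -1)
Σ b_i: 3·1 + (-2)·1 = 1 ✓
b·c: (-2)·(-1) = 2 ≠ 1/2 ⇒ order 1.

1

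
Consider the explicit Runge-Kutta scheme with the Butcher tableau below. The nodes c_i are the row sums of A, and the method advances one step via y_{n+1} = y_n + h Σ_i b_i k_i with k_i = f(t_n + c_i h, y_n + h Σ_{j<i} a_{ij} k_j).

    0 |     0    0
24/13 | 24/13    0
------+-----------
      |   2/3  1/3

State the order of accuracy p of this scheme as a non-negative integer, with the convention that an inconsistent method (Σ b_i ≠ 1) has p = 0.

b = (2/3, 1/3)
c = (0, 24/13)
Σ b_i: 2/3·1 + 1/3·1 = 1 ✓
b·c: 1/3·24/13 = 8/13 ≠ 1/2 ⇒ order 1.

1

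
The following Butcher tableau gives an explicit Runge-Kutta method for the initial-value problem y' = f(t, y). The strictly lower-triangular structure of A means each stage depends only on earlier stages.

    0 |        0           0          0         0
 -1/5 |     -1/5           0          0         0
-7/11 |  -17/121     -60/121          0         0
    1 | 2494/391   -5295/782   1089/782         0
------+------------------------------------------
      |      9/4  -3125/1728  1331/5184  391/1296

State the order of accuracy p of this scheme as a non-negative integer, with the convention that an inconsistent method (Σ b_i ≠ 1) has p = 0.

4

b = (9/4, -3125/1728, 1331/5184, 391/1296)
c = (0, -1/5, -7/11, 1)
Ac = (0, 0, 12/121, 183/391)
Σ b_i: 9/4·1 + (-3125/1728)·1 + 1331/5184·1 + 391/1296·1 = 1 ✓
b·c: (-3125/1728)·(-1/5) + 1331/5184·(-7/11) + 391/1296·1 = 1/2 ✓
b·c²: (-3125/1728)·1/25 + 1331/5184·49/121 + 391/1296·1 = 1/3 ✓
b·Ac: 1331/5184·12/121 + 391/1296·183/391 = 1/6 ✓
b·c³: (-3125/1728)·(-1/125) + 1331/5184·(-343/1331) + 391/1296·1 = 1/4 ✓
b·(c∘Ac): 1331/5184·(-84/1331) + 391/1296·183/391 = 1/8 ✓
b·Ac²: 1331/5184·(-12/605) + 391/1296·573/1955 = 1/12 ✓
b·A²c: 391/1296·54/391 = 1/24 ✓; 4 stages ⇒ order 4.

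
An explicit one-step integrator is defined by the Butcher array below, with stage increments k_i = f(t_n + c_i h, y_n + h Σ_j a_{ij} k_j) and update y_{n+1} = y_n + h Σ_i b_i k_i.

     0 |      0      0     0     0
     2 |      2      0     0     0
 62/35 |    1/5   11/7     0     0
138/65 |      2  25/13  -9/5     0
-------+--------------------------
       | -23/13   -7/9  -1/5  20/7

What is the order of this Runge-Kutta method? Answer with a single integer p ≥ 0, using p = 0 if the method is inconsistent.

b = (-23/13, -7/9, -1/5, 20/7)
c = (0, 2, 62/35, 138/65)
Ac = (0, 0, 22/7, 1496/2275)
Σ b_i: (-23/13)·1 + (-7/9)·1 + (-1/5)·1 + 20/7·1 = 451/4095 ≠ 1 ⇒ order 0.

0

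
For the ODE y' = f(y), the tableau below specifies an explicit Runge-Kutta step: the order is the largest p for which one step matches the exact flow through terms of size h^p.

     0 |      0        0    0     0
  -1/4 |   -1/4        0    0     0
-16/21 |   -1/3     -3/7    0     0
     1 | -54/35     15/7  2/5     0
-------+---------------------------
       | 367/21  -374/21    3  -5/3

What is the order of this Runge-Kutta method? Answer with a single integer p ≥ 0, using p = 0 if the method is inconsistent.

2

b = (367/21, -374/21, 3, -5/3)
c = (0, -1/4, -16/21, 1)
Ac = (0, 0, 3/28, -353/420)
Σ b_i: 367/21·1 + (-374/21)·1 + 3·1 + (-5/3)·1 = 1 ✓
b·c: (-374/21)·(-1/4) + 3·(-16/21) + (-5/3)·1 = 1/2 ✓
b·c²: (-374/21)·1/16 + 3·256/441 + (-5/3)·1 = -407/392 ≠ 1/3 ⇒ order 2.
b·Ac: 3·3/28 + (-5/3)·(-353/420) = 31/18 ≠ 1/6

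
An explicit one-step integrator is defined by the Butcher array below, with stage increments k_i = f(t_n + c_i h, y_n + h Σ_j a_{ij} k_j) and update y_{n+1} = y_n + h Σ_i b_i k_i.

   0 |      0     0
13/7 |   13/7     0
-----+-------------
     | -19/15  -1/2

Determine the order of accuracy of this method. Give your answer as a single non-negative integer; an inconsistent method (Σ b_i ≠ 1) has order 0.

0

b = (-19/15, -1/2)
c = (0, 13/7)
Σ b_i: (-19/15)·1 + (-1/2)·1 = -53/30 ≠ 1 ⇒ order 0.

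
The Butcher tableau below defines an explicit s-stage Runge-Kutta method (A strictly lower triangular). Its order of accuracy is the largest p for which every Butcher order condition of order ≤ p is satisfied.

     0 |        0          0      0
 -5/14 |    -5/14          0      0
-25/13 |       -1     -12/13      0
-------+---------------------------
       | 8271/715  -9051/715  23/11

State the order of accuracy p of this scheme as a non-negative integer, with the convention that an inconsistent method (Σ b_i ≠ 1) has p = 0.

b = (8271/715, -9051/715, 23/11)
c = (0, -5/14, -25/13)
Ac = (0, 0, 30/91)
Σ b_i: 8271/715·1 + (-9051/715)·1 + 23/11·1 = 1 ✓
b·c: (-9051/715)·(-5/14) + 23/11·(-25/13) = 1/2 ✓
b·c²: (-9051/715)·25/196 + 23/11·625/169 = 318455/52052 ≠ 1/3 ⇒ order 2.
b·Ac: 23/11·30/91 = 690/1001 ≠ 1/6

2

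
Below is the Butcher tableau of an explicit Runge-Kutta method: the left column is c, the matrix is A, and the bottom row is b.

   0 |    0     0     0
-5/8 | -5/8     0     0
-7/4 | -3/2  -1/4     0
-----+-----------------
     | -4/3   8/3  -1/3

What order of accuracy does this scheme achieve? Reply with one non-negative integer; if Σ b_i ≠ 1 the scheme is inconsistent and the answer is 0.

b = (-4/3, 8/3, -1/3)
c = (0, -5/8, -7/4)
Ac = (0, 0, 5/32)
Σ b_i: (-4/3)·1 + 8/3·1 + (-1/3)·1 = 1 ✓
b·c: 8/3·(-5/8) + (-1/3)·(-7/4) = -13/12 ≠ 1/2 ⇒ order 1.

1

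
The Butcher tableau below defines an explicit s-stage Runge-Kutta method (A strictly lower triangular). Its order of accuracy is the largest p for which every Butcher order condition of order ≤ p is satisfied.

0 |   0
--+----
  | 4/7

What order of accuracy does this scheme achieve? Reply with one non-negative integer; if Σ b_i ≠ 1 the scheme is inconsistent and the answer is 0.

b = (4/7)
c = (0)
Σ b_i: 4/7·1 = 4/7 ≠ 1 ⇒ order 0.

0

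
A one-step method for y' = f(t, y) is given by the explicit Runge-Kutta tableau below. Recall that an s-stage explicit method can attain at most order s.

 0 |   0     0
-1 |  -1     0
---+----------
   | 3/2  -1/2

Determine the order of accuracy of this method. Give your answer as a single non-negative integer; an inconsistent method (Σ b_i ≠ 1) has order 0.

2

b = (3/2, -1/2)
c = (0, -1)
Σ b_i: 3/2·1 + (-1/2)·1 = 1 ✓
b·c: (-1/2)·(-1) = 1/2 ✓; 2 stages ⇒ order 2.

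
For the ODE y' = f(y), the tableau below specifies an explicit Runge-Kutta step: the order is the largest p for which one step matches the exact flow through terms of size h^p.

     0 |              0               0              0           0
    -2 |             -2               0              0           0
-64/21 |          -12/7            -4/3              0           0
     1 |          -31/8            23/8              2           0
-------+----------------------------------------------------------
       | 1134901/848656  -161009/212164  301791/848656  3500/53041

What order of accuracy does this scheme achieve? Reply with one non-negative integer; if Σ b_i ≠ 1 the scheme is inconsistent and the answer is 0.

3

b = (1134901/848656, -161009/212164, 301791/848656, 3500/53041)
c = (0, -2, -64/21, 1)
Ac = (0, 0, 8/3, -995/84)
Σ b_i: 1134901/848656·1 + (-161009/212164)·1 + 301791/848656·1 + 3500/53041·1 = 1 ✓
b·c: (-161009/212164)·(-2) + 301791/848656·(-64/21) + 3500/53041·1 = 1/2 ✓
b·c²: (-161009/212164)·4 + 301791/848656·4096/441 + 3500/53041·1 = 1/3 ✓
b·Ac: 301791/848656·8/3 + 3500/53041·(-995/84) = 1/6 ✓
b·c³: (-161009/212164)·(-8) + 301791/848656·(-262144/9261) + 3500/53041·1 = -13128718/3341583 ≠ 1/4 ⇒ order 3.
b·(c∘Ac): 301791/848656·(-512/63) + 3500/53041·(-995/84) = -194749/53041 ≠ 1/8
b·Ac²: 301791/848656·(-16/3) + 3500/53041·26527/882 = 294139/3341583 ≠ 1/12
b·A²c: 3500/53041·16/3 = 56000/159123 ≠ 1/24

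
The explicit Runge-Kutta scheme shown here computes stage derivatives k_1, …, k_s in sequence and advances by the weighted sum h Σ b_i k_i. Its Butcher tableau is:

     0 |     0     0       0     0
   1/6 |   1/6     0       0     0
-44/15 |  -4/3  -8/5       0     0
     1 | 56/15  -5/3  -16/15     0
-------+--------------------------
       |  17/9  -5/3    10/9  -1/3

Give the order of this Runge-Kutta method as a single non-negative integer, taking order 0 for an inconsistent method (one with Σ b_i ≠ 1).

1

b = (17/9, -5/3, 10/9, -1/3)
c = (0, 1/6, -44/15, 1)
Ac = (0, 0, -4/15, 1283/450)
Σ b_i: 17/9·1 + (-5/3)·1 + 10/9·1 + (-1/3)·1 = 1 ✓
b·c: (-5/3)·1/6 + 10/9·(-44/15) + (-1/3)·1 = -209/54 ≠ 1/2 ⇒ order 1.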